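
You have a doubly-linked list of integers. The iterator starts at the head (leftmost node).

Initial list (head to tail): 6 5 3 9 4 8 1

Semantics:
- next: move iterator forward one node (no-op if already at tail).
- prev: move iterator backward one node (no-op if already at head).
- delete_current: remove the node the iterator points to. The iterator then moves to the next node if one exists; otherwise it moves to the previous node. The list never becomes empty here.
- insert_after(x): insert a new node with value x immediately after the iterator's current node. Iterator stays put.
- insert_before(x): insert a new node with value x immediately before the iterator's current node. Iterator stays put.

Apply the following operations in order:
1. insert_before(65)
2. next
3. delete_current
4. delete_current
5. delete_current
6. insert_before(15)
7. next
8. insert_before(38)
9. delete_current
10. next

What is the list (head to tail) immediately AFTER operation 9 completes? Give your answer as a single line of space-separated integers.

Answer: 65 6 15 4 38 1

Derivation:
After 1 (insert_before(65)): list=[65, 6, 5, 3, 9, 4, 8, 1] cursor@6
After 2 (next): list=[65, 6, 5, 3, 9, 4, 8, 1] cursor@5
After 3 (delete_current): list=[65, 6, 3, 9, 4, 8, 1] cursor@3
After 4 (delete_current): list=[65, 6, 9, 4, 8, 1] cursor@9
After 5 (delete_current): list=[65, 6, 4, 8, 1] cursor@4
After 6 (insert_before(15)): list=[65, 6, 15, 4, 8, 1] cursor@4
After 7 (next): list=[65, 6, 15, 4, 8, 1] cursor@8
After 8 (insert_before(38)): list=[65, 6, 15, 4, 38, 8, 1] cursor@8
After 9 (delete_current): list=[65, 6, 15, 4, 38, 1] cursor@1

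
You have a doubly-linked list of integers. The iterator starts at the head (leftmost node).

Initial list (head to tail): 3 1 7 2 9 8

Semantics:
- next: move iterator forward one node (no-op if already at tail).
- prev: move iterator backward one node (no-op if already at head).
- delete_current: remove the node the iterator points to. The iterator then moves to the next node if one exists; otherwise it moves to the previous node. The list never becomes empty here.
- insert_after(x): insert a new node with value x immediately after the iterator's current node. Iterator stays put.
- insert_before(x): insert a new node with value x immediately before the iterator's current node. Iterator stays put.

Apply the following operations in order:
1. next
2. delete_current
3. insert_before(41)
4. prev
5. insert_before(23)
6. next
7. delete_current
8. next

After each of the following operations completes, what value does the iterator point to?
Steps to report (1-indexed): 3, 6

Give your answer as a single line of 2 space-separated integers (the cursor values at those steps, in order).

After 1 (next): list=[3, 1, 7, 2, 9, 8] cursor@1
After 2 (delete_current): list=[3, 7, 2, 9, 8] cursor@7
After 3 (insert_before(41)): list=[3, 41, 7, 2, 9, 8] cursor@7
After 4 (prev): list=[3, 41, 7, 2, 9, 8] cursor@41
After 5 (insert_before(23)): list=[3, 23, 41, 7, 2, 9, 8] cursor@41
After 6 (next): list=[3, 23, 41, 7, 2, 9, 8] cursor@7
After 7 (delete_current): list=[3, 23, 41, 2, 9, 8] cursor@2
After 8 (next): list=[3, 23, 41, 2, 9, 8] cursor@9

Answer: 7 7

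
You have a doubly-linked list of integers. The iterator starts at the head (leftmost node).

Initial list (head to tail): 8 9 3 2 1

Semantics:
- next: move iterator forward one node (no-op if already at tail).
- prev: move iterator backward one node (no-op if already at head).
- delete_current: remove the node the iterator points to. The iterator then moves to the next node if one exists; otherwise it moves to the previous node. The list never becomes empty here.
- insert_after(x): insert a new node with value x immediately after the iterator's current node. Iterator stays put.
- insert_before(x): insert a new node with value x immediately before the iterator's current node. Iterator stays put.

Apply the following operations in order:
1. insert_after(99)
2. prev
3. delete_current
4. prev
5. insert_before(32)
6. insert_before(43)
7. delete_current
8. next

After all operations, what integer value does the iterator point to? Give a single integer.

After 1 (insert_after(99)): list=[8, 99, 9, 3, 2, 1] cursor@8
After 2 (prev): list=[8, 99, 9, 3, 2, 1] cursor@8
After 3 (delete_current): list=[99, 9, 3, 2, 1] cursor@99
After 4 (prev): list=[99, 9, 3, 2, 1] cursor@99
After 5 (insert_before(32)): list=[32, 99, 9, 3, 2, 1] cursor@99
After 6 (insert_before(43)): list=[32, 43, 99, 9, 3, 2, 1] cursor@99
After 7 (delete_current): list=[32, 43, 9, 3, 2, 1] cursor@9
After 8 (next): list=[32, 43, 9, 3, 2, 1] cursor@3

Answer: 3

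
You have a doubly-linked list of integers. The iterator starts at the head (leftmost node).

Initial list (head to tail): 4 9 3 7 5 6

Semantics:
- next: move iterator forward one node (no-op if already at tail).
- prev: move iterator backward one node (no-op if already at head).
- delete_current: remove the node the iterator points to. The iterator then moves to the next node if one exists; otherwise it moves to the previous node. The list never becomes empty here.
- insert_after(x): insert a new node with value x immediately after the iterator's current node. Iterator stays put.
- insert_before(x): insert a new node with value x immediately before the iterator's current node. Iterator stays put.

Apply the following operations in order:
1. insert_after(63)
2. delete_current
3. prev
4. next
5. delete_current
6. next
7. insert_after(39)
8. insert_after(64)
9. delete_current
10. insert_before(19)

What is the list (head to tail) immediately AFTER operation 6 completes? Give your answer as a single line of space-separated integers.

Answer: 63 3 7 5 6

Derivation:
After 1 (insert_after(63)): list=[4, 63, 9, 3, 7, 5, 6] cursor@4
After 2 (delete_current): list=[63, 9, 3, 7, 5, 6] cursor@63
After 3 (prev): list=[63, 9, 3, 7, 5, 6] cursor@63
After 4 (next): list=[63, 9, 3, 7, 5, 6] cursor@9
After 5 (delete_current): list=[63, 3, 7, 5, 6] cursor@3
After 6 (next): list=[63, 3, 7, 5, 6] cursor@7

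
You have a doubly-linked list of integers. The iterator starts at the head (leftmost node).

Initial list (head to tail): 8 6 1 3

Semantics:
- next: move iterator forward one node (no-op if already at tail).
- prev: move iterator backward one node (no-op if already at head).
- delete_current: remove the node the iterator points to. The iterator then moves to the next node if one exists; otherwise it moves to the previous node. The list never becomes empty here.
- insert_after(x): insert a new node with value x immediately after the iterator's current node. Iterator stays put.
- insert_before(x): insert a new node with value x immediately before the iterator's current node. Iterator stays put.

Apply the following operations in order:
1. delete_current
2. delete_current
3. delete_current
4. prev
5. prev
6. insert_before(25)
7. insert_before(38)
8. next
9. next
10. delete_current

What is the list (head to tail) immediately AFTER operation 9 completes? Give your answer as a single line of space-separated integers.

Answer: 25 38 3

Derivation:
After 1 (delete_current): list=[6, 1, 3] cursor@6
After 2 (delete_current): list=[1, 3] cursor@1
After 3 (delete_current): list=[3] cursor@3
After 4 (prev): list=[3] cursor@3
After 5 (prev): list=[3] cursor@3
After 6 (insert_before(25)): list=[25, 3] cursor@3
After 7 (insert_before(38)): list=[25, 38, 3] cursor@3
After 8 (next): list=[25, 38, 3] cursor@3
After 9 (next): list=[25, 38, 3] cursor@3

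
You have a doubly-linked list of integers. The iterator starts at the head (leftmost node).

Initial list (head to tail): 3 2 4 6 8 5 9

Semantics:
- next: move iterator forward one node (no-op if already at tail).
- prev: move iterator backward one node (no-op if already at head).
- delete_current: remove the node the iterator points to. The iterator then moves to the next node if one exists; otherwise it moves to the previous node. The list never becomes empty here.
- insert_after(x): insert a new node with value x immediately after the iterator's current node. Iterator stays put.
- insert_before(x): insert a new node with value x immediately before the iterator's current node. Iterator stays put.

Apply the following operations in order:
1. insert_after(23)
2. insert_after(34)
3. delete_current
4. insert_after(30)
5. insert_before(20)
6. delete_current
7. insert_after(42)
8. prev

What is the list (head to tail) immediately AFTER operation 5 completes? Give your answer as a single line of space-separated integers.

Answer: 20 34 30 23 2 4 6 8 5 9

Derivation:
After 1 (insert_after(23)): list=[3, 23, 2, 4, 6, 8, 5, 9] cursor@3
After 2 (insert_after(34)): list=[3, 34, 23, 2, 4, 6, 8, 5, 9] cursor@3
After 3 (delete_current): list=[34, 23, 2, 4, 6, 8, 5, 9] cursor@34
After 4 (insert_after(30)): list=[34, 30, 23, 2, 4, 6, 8, 5, 9] cursor@34
After 5 (insert_before(20)): list=[20, 34, 30, 23, 2, 4, 6, 8, 5, 9] cursor@34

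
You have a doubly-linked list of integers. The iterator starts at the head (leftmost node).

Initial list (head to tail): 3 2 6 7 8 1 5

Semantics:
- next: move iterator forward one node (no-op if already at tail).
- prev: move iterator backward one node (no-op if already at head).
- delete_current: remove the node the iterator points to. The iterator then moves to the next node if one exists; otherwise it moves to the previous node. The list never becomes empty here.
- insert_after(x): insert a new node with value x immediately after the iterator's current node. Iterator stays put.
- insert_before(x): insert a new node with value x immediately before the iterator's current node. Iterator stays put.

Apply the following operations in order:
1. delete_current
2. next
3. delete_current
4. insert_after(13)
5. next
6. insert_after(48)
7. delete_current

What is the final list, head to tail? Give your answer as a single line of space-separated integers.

After 1 (delete_current): list=[2, 6, 7, 8, 1, 5] cursor@2
After 2 (next): list=[2, 6, 7, 8, 1, 5] cursor@6
After 3 (delete_current): list=[2, 7, 8, 1, 5] cursor@7
After 4 (insert_after(13)): list=[2, 7, 13, 8, 1, 5] cursor@7
After 5 (next): list=[2, 7, 13, 8, 1, 5] cursor@13
After 6 (insert_after(48)): list=[2, 7, 13, 48, 8, 1, 5] cursor@13
After 7 (delete_current): list=[2, 7, 48, 8, 1, 5] cursor@48

Answer: 2 7 48 8 1 5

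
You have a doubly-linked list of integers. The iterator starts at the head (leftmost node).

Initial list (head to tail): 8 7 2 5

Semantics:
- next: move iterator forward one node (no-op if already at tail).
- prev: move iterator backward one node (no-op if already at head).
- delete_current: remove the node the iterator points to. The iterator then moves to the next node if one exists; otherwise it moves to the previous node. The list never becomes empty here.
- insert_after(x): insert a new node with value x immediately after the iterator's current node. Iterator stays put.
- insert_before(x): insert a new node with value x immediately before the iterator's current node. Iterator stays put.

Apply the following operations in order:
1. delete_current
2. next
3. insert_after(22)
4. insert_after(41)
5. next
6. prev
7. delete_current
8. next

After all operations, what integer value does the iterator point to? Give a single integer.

Answer: 22

Derivation:
After 1 (delete_current): list=[7, 2, 5] cursor@7
After 2 (next): list=[7, 2, 5] cursor@2
After 3 (insert_after(22)): list=[7, 2, 22, 5] cursor@2
After 4 (insert_after(41)): list=[7, 2, 41, 22, 5] cursor@2
After 5 (next): list=[7, 2, 41, 22, 5] cursor@41
After 6 (prev): list=[7, 2, 41, 22, 5] cursor@2
After 7 (delete_current): list=[7, 41, 22, 5] cursor@41
After 8 (next): list=[7, 41, 22, 5] cursor@22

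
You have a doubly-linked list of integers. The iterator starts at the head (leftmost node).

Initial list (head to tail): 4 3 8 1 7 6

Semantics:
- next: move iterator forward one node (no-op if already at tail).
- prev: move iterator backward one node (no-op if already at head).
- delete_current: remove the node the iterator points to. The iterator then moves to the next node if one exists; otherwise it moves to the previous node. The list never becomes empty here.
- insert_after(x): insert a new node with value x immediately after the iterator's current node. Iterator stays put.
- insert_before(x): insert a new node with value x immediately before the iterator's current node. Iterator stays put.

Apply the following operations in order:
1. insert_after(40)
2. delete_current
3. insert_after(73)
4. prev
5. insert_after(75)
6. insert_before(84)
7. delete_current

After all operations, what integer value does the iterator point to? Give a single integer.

After 1 (insert_after(40)): list=[4, 40, 3, 8, 1, 7, 6] cursor@4
After 2 (delete_current): list=[40, 3, 8, 1, 7, 6] cursor@40
After 3 (insert_after(73)): list=[40, 73, 3, 8, 1, 7, 6] cursor@40
After 4 (prev): list=[40, 73, 3, 8, 1, 7, 6] cursor@40
After 5 (insert_after(75)): list=[40, 75, 73, 3, 8, 1, 7, 6] cursor@40
After 6 (insert_before(84)): list=[84, 40, 75, 73, 3, 8, 1, 7, 6] cursor@40
After 7 (delete_current): list=[84, 75, 73, 3, 8, 1, 7, 6] cursor@75

Answer: 75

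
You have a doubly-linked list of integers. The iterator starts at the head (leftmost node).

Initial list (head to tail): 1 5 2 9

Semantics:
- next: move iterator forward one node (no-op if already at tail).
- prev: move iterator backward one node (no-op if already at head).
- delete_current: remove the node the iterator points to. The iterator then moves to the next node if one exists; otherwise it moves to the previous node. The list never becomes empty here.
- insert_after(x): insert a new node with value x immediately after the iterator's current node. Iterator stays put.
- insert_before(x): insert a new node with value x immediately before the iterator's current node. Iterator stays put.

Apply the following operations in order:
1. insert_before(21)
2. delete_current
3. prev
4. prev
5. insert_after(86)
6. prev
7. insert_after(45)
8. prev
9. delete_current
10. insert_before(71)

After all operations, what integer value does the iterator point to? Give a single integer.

Answer: 45

Derivation:
After 1 (insert_before(21)): list=[21, 1, 5, 2, 9] cursor@1
After 2 (delete_current): list=[21, 5, 2, 9] cursor@5
After 3 (prev): list=[21, 5, 2, 9] cursor@21
After 4 (prev): list=[21, 5, 2, 9] cursor@21
After 5 (insert_after(86)): list=[21, 86, 5, 2, 9] cursor@21
After 6 (prev): list=[21, 86, 5, 2, 9] cursor@21
After 7 (insert_after(45)): list=[21, 45, 86, 5, 2, 9] cursor@21
After 8 (prev): list=[21, 45, 86, 5, 2, 9] cursor@21
After 9 (delete_current): list=[45, 86, 5, 2, 9] cursor@45
After 10 (insert_before(71)): list=[71, 45, 86, 5, 2, 9] cursor@45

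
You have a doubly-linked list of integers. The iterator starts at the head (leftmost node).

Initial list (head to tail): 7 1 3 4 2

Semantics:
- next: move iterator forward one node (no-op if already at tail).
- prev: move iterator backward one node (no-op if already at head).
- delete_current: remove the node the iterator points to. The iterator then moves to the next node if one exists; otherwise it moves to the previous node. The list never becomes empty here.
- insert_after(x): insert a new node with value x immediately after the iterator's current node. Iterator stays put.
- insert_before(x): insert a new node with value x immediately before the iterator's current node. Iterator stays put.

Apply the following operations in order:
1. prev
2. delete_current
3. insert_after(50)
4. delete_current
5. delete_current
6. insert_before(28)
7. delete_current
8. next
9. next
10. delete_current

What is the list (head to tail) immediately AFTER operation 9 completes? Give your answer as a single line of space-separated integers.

After 1 (prev): list=[7, 1, 3, 4, 2] cursor@7
After 2 (delete_current): list=[1, 3, 4, 2] cursor@1
After 3 (insert_after(50)): list=[1, 50, 3, 4, 2] cursor@1
After 4 (delete_current): list=[50, 3, 4, 2] cursor@50
After 5 (delete_current): list=[3, 4, 2] cursor@3
After 6 (insert_before(28)): list=[28, 3, 4, 2] cursor@3
After 7 (delete_current): list=[28, 4, 2] cursor@4
After 8 (next): list=[28, 4, 2] cursor@2
After 9 (next): list=[28, 4, 2] cursor@2

Answer: 28 4 2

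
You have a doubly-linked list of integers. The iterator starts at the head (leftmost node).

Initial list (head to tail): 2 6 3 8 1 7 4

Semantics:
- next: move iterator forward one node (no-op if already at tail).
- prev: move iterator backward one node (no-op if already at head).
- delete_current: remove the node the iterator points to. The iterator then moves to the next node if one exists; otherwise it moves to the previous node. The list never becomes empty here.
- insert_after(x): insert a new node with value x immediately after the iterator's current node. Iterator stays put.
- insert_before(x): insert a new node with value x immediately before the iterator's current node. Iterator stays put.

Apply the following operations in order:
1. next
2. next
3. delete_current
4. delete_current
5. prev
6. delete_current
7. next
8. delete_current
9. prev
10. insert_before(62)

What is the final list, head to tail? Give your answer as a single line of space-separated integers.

After 1 (next): list=[2, 6, 3, 8, 1, 7, 4] cursor@6
After 2 (next): list=[2, 6, 3, 8, 1, 7, 4] cursor@3
After 3 (delete_current): list=[2, 6, 8, 1, 7, 4] cursor@8
After 4 (delete_current): list=[2, 6, 1, 7, 4] cursor@1
After 5 (prev): list=[2, 6, 1, 7, 4] cursor@6
After 6 (delete_current): list=[2, 1, 7, 4] cursor@1
After 7 (next): list=[2, 1, 7, 4] cursor@7
After 8 (delete_current): list=[2, 1, 4] cursor@4
After 9 (prev): list=[2, 1, 4] cursor@1
After 10 (insert_before(62)): list=[2, 62, 1, 4] cursor@1

Answer: 2 62 1 4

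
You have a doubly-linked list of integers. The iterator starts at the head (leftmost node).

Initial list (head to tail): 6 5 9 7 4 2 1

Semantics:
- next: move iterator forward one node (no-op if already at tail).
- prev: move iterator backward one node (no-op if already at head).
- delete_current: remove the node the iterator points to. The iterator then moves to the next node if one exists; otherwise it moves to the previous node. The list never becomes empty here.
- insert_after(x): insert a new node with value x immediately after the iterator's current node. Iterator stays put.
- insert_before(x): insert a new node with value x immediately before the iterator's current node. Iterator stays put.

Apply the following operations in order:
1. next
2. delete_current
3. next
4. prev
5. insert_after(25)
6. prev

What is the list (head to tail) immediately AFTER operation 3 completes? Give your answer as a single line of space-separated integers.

After 1 (next): list=[6, 5, 9, 7, 4, 2, 1] cursor@5
After 2 (delete_current): list=[6, 9, 7, 4, 2, 1] cursor@9
After 3 (next): list=[6, 9, 7, 4, 2, 1] cursor@7

Answer: 6 9 7 4 2 1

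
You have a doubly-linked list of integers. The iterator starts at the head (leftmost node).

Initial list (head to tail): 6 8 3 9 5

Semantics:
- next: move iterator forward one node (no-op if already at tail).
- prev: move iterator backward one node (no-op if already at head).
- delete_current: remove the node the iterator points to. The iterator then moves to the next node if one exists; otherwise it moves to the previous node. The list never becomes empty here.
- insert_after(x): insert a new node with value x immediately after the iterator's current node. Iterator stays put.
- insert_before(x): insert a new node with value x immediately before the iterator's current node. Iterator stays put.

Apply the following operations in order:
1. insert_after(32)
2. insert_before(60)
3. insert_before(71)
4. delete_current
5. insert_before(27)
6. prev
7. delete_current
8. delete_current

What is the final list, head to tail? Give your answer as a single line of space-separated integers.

Answer: 60 71 8 3 9 5

Derivation:
After 1 (insert_after(32)): list=[6, 32, 8, 3, 9, 5] cursor@6
After 2 (insert_before(60)): list=[60, 6, 32, 8, 3, 9, 5] cursor@6
After 3 (insert_before(71)): list=[60, 71, 6, 32, 8, 3, 9, 5] cursor@6
After 4 (delete_current): list=[60, 71, 32, 8, 3, 9, 5] cursor@32
After 5 (insert_before(27)): list=[60, 71, 27, 32, 8, 3, 9, 5] cursor@32
After 6 (prev): list=[60, 71, 27, 32, 8, 3, 9, 5] cursor@27
After 7 (delete_current): list=[60, 71, 32, 8, 3, 9, 5] cursor@32
After 8 (delete_current): list=[60, 71, 8, 3, 9, 5] cursor@8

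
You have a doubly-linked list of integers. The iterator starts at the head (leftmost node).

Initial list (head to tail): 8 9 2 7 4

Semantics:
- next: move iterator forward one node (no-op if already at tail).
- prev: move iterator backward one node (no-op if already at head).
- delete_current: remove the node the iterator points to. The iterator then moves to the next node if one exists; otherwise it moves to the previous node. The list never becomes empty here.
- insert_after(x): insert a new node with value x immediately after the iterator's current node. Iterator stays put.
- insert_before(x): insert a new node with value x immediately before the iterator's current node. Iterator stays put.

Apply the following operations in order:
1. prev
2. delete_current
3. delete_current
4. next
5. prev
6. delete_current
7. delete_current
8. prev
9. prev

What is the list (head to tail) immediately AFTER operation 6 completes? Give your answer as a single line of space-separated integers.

After 1 (prev): list=[8, 9, 2, 7, 4] cursor@8
After 2 (delete_current): list=[9, 2, 7, 4] cursor@9
After 3 (delete_current): list=[2, 7, 4] cursor@2
After 4 (next): list=[2, 7, 4] cursor@7
After 5 (prev): list=[2, 7, 4] cursor@2
After 6 (delete_current): list=[7, 4] cursor@7

Answer: 7 4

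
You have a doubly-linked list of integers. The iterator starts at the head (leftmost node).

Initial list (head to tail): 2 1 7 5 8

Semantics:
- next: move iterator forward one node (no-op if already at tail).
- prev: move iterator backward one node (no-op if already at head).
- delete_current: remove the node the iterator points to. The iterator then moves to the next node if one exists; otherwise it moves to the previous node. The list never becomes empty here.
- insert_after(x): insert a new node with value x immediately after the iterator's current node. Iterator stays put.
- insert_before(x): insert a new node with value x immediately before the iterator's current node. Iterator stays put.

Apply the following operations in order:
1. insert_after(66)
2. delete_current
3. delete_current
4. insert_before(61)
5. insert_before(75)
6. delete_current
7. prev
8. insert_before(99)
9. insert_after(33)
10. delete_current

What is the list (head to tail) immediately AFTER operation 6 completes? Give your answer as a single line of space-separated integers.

Answer: 61 75 7 5 8

Derivation:
After 1 (insert_after(66)): list=[2, 66, 1, 7, 5, 8] cursor@2
After 2 (delete_current): list=[66, 1, 7, 5, 8] cursor@66
After 3 (delete_current): list=[1, 7, 5, 8] cursor@1
After 4 (insert_before(61)): list=[61, 1, 7, 5, 8] cursor@1
After 5 (insert_before(75)): list=[61, 75, 1, 7, 5, 8] cursor@1
After 6 (delete_current): list=[61, 75, 7, 5, 8] cursor@7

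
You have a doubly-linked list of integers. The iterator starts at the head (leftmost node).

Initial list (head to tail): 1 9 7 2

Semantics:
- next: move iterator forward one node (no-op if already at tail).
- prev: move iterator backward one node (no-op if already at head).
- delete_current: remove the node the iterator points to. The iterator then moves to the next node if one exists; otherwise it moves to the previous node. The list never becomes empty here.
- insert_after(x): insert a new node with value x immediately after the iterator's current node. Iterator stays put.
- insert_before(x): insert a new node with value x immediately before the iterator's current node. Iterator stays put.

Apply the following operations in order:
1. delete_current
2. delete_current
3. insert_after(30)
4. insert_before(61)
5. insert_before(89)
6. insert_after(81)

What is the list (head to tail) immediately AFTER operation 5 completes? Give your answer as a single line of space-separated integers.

After 1 (delete_current): list=[9, 7, 2] cursor@9
After 2 (delete_current): list=[7, 2] cursor@7
After 3 (insert_after(30)): list=[7, 30, 2] cursor@7
After 4 (insert_before(61)): list=[61, 7, 30, 2] cursor@7
After 5 (insert_before(89)): list=[61, 89, 7, 30, 2] cursor@7

Answer: 61 89 7 30 2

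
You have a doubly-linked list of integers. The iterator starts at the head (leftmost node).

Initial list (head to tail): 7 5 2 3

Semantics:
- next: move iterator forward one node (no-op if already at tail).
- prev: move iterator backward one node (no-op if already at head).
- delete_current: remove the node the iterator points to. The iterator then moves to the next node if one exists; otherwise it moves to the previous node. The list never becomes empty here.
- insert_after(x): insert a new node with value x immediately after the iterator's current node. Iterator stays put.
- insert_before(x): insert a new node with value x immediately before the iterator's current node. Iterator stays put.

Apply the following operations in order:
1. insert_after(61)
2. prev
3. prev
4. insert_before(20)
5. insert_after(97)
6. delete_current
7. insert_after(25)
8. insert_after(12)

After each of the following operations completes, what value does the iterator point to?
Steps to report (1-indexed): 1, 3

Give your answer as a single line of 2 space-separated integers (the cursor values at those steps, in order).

After 1 (insert_after(61)): list=[7, 61, 5, 2, 3] cursor@7
After 2 (prev): list=[7, 61, 5, 2, 3] cursor@7
After 3 (prev): list=[7, 61, 5, 2, 3] cursor@7
After 4 (insert_before(20)): list=[20, 7, 61, 5, 2, 3] cursor@7
After 5 (insert_after(97)): list=[20, 7, 97, 61, 5, 2, 3] cursor@7
After 6 (delete_current): list=[20, 97, 61, 5, 2, 3] cursor@97
After 7 (insert_after(25)): list=[20, 97, 25, 61, 5, 2, 3] cursor@97
After 8 (insert_after(12)): list=[20, 97, 12, 25, 61, 5, 2, 3] cursor@97

Answer: 7 7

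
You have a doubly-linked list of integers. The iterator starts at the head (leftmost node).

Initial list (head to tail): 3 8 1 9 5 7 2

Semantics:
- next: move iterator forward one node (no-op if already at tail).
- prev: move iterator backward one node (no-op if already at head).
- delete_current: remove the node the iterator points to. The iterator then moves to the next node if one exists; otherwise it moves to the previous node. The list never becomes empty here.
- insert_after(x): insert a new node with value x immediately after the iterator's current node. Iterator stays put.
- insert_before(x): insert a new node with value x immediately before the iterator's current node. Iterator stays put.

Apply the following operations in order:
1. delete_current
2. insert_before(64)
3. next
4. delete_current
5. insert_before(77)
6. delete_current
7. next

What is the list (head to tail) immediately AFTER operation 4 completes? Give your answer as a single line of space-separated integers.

Answer: 64 8 9 5 7 2

Derivation:
After 1 (delete_current): list=[8, 1, 9, 5, 7, 2] cursor@8
After 2 (insert_before(64)): list=[64, 8, 1, 9, 5, 7, 2] cursor@8
After 3 (next): list=[64, 8, 1, 9, 5, 7, 2] cursor@1
After 4 (delete_current): list=[64, 8, 9, 5, 7, 2] cursor@9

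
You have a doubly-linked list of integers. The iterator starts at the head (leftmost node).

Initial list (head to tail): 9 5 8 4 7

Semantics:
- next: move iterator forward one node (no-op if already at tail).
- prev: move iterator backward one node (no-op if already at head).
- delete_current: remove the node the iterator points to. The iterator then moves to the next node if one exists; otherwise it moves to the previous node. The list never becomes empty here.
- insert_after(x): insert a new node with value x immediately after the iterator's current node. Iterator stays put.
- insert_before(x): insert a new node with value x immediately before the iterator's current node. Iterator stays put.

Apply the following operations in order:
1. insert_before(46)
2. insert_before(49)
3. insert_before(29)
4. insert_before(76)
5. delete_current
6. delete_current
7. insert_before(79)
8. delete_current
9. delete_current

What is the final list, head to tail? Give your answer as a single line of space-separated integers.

After 1 (insert_before(46)): list=[46, 9, 5, 8, 4, 7] cursor@9
After 2 (insert_before(49)): list=[46, 49, 9, 5, 8, 4, 7] cursor@9
After 3 (insert_before(29)): list=[46, 49, 29, 9, 5, 8, 4, 7] cursor@9
After 4 (insert_before(76)): list=[46, 49, 29, 76, 9, 5, 8, 4, 7] cursor@9
After 5 (delete_current): list=[46, 49, 29, 76, 5, 8, 4, 7] cursor@5
After 6 (delete_current): list=[46, 49, 29, 76, 8, 4, 7] cursor@8
After 7 (insert_before(79)): list=[46, 49, 29, 76, 79, 8, 4, 7] cursor@8
After 8 (delete_current): list=[46, 49, 29, 76, 79, 4, 7] cursor@4
After 9 (delete_current): list=[46, 49, 29, 76, 79, 7] cursor@7

Answer: 46 49 29 76 79 7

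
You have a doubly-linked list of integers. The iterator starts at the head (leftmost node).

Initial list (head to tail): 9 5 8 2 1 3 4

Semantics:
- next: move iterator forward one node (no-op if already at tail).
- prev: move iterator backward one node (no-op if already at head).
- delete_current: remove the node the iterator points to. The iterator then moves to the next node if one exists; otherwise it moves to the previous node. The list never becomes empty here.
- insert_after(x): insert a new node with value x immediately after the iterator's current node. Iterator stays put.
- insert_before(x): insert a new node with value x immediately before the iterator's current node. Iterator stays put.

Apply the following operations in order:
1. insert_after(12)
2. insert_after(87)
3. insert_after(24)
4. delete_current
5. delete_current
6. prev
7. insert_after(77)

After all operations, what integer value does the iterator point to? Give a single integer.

After 1 (insert_after(12)): list=[9, 12, 5, 8, 2, 1, 3, 4] cursor@9
After 2 (insert_after(87)): list=[9, 87, 12, 5, 8, 2, 1, 3, 4] cursor@9
After 3 (insert_after(24)): list=[9, 24, 87, 12, 5, 8, 2, 1, 3, 4] cursor@9
After 4 (delete_current): list=[24, 87, 12, 5, 8, 2, 1, 3, 4] cursor@24
After 5 (delete_current): list=[87, 12, 5, 8, 2, 1, 3, 4] cursor@87
After 6 (prev): list=[87, 12, 5, 8, 2, 1, 3, 4] cursor@87
After 7 (insert_after(77)): list=[87, 77, 12, 5, 8, 2, 1, 3, 4] cursor@87

Answer: 87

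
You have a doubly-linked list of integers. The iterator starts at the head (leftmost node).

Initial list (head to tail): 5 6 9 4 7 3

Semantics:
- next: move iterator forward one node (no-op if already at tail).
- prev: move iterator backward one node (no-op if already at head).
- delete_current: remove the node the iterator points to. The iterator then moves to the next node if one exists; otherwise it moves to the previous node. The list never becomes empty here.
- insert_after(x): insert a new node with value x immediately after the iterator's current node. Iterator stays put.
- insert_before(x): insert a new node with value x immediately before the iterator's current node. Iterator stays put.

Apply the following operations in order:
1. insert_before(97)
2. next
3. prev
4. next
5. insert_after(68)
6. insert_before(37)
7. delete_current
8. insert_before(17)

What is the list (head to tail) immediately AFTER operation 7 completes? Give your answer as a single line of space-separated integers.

After 1 (insert_before(97)): list=[97, 5, 6, 9, 4, 7, 3] cursor@5
After 2 (next): list=[97, 5, 6, 9, 4, 7, 3] cursor@6
After 3 (prev): list=[97, 5, 6, 9, 4, 7, 3] cursor@5
After 4 (next): list=[97, 5, 6, 9, 4, 7, 3] cursor@6
After 5 (insert_after(68)): list=[97, 5, 6, 68, 9, 4, 7, 3] cursor@6
After 6 (insert_before(37)): list=[97, 5, 37, 6, 68, 9, 4, 7, 3] cursor@6
After 7 (delete_current): list=[97, 5, 37, 68, 9, 4, 7, 3] cursor@68

Answer: 97 5 37 68 9 4 7 3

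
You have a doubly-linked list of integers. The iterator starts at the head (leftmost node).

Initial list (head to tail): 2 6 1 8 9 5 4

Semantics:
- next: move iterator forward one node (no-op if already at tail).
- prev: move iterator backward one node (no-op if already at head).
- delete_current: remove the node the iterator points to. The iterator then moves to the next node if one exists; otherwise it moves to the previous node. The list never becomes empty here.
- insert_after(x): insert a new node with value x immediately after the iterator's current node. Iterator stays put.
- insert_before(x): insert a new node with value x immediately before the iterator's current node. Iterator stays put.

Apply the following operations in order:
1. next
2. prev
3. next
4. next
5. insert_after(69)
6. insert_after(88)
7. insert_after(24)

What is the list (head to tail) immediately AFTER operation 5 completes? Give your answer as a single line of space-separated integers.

Answer: 2 6 1 69 8 9 5 4

Derivation:
After 1 (next): list=[2, 6, 1, 8, 9, 5, 4] cursor@6
After 2 (prev): list=[2, 6, 1, 8, 9, 5, 4] cursor@2
After 3 (next): list=[2, 6, 1, 8, 9, 5, 4] cursor@6
After 4 (next): list=[2, 6, 1, 8, 9, 5, 4] cursor@1
After 5 (insert_after(69)): list=[2, 6, 1, 69, 8, 9, 5, 4] cursor@1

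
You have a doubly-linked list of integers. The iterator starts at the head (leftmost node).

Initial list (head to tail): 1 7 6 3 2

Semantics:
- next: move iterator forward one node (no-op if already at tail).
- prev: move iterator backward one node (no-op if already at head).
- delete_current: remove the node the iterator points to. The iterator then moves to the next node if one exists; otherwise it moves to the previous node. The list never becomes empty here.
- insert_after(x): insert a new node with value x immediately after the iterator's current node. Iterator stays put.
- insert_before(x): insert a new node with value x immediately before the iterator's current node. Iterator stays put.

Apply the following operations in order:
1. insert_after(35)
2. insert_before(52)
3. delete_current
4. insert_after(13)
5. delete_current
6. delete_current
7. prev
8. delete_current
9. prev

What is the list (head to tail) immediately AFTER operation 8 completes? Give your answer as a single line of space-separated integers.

After 1 (insert_after(35)): list=[1, 35, 7, 6, 3, 2] cursor@1
After 2 (insert_before(52)): list=[52, 1, 35, 7, 6, 3, 2] cursor@1
After 3 (delete_current): list=[52, 35, 7, 6, 3, 2] cursor@35
After 4 (insert_after(13)): list=[52, 35, 13, 7, 6, 3, 2] cursor@35
After 5 (delete_current): list=[52, 13, 7, 6, 3, 2] cursor@13
After 6 (delete_current): list=[52, 7, 6, 3, 2] cursor@7
After 7 (prev): list=[52, 7, 6, 3, 2] cursor@52
After 8 (delete_current): list=[7, 6, 3, 2] cursor@7

Answer: 7 6 3 2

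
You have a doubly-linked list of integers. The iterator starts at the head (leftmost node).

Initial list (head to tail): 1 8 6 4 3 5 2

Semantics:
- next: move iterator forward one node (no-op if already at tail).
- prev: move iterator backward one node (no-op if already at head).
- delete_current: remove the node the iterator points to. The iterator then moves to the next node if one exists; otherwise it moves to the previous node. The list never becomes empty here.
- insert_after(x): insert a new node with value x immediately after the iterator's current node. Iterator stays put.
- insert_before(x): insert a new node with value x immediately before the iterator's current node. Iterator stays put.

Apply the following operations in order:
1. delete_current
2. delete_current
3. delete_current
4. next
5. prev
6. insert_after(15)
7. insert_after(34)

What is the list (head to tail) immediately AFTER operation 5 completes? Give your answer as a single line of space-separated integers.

After 1 (delete_current): list=[8, 6, 4, 3, 5, 2] cursor@8
After 2 (delete_current): list=[6, 4, 3, 5, 2] cursor@6
After 3 (delete_current): list=[4, 3, 5, 2] cursor@4
After 4 (next): list=[4, 3, 5, 2] cursor@3
After 5 (prev): list=[4, 3, 5, 2] cursor@4

Answer: 4 3 5 2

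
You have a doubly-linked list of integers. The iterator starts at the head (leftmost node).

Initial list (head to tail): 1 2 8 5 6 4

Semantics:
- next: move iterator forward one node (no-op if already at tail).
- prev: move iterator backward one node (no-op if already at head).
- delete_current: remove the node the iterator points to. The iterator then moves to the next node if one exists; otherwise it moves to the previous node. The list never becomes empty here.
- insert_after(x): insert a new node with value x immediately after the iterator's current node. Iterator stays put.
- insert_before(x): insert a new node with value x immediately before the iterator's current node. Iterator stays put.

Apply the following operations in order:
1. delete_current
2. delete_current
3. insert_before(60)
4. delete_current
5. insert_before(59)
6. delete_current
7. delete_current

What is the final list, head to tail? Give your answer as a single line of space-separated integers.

Answer: 60 59 4

Derivation:
After 1 (delete_current): list=[2, 8, 5, 6, 4] cursor@2
After 2 (delete_current): list=[8, 5, 6, 4] cursor@8
After 3 (insert_before(60)): list=[60, 8, 5, 6, 4] cursor@8
After 4 (delete_current): list=[60, 5, 6, 4] cursor@5
After 5 (insert_before(59)): list=[60, 59, 5, 6, 4] cursor@5
After 6 (delete_current): list=[60, 59, 6, 4] cursor@6
After 7 (delete_current): list=[60, 59, 4] cursor@4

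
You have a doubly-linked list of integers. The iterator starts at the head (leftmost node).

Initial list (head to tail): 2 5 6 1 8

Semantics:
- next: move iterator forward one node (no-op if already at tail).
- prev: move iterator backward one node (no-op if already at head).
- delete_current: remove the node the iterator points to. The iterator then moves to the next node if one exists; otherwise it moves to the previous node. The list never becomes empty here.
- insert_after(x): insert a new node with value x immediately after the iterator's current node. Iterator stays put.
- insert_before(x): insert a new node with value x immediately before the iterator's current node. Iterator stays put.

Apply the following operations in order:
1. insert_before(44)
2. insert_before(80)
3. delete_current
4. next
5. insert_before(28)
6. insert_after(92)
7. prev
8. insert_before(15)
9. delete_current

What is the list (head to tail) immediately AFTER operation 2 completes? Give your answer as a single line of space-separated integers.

Answer: 44 80 2 5 6 1 8

Derivation:
After 1 (insert_before(44)): list=[44, 2, 5, 6, 1, 8] cursor@2
After 2 (insert_before(80)): list=[44, 80, 2, 5, 6, 1, 8] cursor@2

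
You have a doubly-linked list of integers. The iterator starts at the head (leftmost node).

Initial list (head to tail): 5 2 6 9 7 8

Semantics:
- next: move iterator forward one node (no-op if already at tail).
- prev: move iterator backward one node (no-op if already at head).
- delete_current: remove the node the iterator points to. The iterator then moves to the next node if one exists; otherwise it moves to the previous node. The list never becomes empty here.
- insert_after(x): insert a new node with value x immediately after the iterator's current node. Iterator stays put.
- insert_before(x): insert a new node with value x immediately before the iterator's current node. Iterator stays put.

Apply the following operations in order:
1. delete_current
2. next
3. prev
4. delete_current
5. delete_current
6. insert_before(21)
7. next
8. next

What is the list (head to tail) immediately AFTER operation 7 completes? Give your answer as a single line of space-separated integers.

Answer: 21 9 7 8

Derivation:
After 1 (delete_current): list=[2, 6, 9, 7, 8] cursor@2
After 2 (next): list=[2, 6, 9, 7, 8] cursor@6
After 3 (prev): list=[2, 6, 9, 7, 8] cursor@2
After 4 (delete_current): list=[6, 9, 7, 8] cursor@6
After 5 (delete_current): list=[9, 7, 8] cursor@9
After 6 (insert_before(21)): list=[21, 9, 7, 8] cursor@9
After 7 (next): list=[21, 9, 7, 8] cursor@7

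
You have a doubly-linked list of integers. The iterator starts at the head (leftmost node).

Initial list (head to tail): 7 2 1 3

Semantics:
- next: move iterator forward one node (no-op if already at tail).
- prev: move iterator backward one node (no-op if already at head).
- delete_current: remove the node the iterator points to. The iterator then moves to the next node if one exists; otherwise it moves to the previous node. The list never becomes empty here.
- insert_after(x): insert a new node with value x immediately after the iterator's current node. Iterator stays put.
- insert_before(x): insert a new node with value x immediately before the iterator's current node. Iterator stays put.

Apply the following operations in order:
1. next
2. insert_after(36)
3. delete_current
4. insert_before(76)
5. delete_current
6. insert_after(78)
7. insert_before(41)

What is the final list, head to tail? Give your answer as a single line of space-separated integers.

After 1 (next): list=[7, 2, 1, 3] cursor@2
After 2 (insert_after(36)): list=[7, 2, 36, 1, 3] cursor@2
After 3 (delete_current): list=[7, 36, 1, 3] cursor@36
After 4 (insert_before(76)): list=[7, 76, 36, 1, 3] cursor@36
After 5 (delete_current): list=[7, 76, 1, 3] cursor@1
After 6 (insert_after(78)): list=[7, 76, 1, 78, 3] cursor@1
After 7 (insert_before(41)): list=[7, 76, 41, 1, 78, 3] cursor@1

Answer: 7 76 41 1 78 3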